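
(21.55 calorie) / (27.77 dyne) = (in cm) 3.247e+07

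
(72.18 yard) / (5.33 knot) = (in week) 3.98e-05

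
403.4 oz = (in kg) 11.44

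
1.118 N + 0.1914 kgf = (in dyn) 2.995e+05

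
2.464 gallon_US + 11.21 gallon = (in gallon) 13.67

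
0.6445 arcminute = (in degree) 0.01074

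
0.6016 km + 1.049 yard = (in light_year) 6.369e-14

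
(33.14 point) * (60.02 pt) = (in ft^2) 0.002665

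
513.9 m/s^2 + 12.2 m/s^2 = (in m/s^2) 526.1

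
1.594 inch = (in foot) 0.1328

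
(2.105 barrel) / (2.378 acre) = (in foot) 0.0001141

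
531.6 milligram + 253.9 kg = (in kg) 253.9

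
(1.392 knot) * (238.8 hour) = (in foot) 2.02e+06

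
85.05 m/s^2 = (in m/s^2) 85.05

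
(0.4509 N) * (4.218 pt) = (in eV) 4.188e+15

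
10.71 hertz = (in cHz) 1071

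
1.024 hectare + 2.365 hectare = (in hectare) 3.389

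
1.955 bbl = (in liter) 310.8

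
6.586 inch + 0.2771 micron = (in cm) 16.73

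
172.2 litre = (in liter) 172.2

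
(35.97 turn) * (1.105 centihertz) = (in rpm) 23.85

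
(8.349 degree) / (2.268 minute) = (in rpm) 0.01023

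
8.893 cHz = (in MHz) 8.893e-08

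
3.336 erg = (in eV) 2.082e+12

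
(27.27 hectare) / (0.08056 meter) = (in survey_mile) 2103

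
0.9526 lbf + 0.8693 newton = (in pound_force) 1.148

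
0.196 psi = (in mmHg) 10.14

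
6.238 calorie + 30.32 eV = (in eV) 1.629e+20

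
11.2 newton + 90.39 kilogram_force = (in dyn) 8.976e+07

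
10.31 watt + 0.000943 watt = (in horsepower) 0.01383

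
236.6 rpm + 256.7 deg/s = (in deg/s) 1676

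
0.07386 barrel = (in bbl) 0.07386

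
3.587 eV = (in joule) 5.747e-19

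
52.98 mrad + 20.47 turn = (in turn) 20.48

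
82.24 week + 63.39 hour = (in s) 4.997e+07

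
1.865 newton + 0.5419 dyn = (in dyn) 1.865e+05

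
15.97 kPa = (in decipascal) 1.597e+05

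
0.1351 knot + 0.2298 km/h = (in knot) 0.2592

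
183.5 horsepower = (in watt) 1.368e+05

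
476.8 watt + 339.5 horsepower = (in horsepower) 340.1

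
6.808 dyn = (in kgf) 6.942e-06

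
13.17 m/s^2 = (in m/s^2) 13.17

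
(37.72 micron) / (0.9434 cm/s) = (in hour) 1.111e-06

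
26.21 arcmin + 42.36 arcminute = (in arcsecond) 4114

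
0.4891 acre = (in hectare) 0.1979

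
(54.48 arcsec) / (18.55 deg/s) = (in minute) 1.36e-05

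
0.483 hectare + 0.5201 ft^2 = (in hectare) 0.483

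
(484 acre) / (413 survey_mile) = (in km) 0.002947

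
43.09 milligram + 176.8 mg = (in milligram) 219.9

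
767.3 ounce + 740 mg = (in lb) 47.96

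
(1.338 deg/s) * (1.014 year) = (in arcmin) 2.567e+09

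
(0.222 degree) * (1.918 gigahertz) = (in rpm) 7.097e+07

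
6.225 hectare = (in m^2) 6.225e+04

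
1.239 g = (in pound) 0.002732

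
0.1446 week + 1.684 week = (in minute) 1.843e+04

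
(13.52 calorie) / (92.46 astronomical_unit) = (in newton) 4.09e-12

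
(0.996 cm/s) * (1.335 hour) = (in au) 3.2e-10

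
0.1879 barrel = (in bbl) 0.1879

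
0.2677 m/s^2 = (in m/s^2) 0.2677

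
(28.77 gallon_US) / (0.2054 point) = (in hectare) 0.1503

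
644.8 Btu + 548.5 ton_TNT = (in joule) 2.295e+12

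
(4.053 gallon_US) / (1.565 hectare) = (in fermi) 9.803e+08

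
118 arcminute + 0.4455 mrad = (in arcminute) 119.5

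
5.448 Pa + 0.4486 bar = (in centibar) 44.87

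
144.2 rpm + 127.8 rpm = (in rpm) 272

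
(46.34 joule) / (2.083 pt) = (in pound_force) 1.418e+04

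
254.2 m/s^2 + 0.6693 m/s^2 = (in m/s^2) 254.9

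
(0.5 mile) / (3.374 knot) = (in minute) 7.727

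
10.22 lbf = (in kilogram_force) 4.636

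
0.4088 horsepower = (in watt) 304.8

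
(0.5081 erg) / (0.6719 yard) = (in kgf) 8.433e-09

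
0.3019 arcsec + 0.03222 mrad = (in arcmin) 0.1158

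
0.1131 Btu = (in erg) 1.193e+09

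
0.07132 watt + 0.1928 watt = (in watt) 0.2641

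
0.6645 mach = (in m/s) 226.3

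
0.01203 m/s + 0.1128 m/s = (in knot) 0.2427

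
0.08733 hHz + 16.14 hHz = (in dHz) 1.623e+04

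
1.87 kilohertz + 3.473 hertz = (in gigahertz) 1.873e-06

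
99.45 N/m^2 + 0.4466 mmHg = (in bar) 0.00159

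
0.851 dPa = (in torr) 0.0006383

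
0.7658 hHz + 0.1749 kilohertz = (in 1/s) 251.5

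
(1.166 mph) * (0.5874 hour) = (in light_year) 1.165e-13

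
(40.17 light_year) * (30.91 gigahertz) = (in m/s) 1.175e+28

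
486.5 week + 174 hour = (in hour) 8.191e+04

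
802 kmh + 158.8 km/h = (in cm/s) 2.669e+04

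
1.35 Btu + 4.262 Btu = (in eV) 3.696e+22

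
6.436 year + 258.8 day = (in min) 3.755e+06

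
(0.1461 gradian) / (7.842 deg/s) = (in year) 5.317e-10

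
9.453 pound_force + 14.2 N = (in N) 56.25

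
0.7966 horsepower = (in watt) 594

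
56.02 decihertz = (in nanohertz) 5.602e+09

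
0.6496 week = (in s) 3.929e+05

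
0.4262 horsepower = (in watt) 317.8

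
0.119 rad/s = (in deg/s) 6.818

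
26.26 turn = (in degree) 9454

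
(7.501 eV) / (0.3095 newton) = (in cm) 3.883e-16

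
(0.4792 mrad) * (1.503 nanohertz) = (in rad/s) 7.202e-13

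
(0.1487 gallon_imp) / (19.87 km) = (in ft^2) 3.662e-07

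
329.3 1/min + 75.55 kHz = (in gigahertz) 7.556e-05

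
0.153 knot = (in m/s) 0.07871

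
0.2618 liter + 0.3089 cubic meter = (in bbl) 1.945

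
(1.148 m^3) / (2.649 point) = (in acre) 0.3036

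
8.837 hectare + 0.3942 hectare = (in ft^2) 9.936e+05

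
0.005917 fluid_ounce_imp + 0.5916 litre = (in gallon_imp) 0.1302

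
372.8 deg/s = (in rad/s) 6.507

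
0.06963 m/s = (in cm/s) 6.963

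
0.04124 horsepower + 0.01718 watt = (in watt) 30.77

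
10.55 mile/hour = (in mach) 0.01385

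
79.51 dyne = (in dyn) 79.51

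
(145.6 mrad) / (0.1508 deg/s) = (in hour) 0.01537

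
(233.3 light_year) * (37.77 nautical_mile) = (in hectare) 1.544e+19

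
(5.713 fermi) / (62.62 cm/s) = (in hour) 2.534e-18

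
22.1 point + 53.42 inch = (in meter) 1.365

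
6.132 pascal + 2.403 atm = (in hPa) 2435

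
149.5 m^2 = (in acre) 0.03694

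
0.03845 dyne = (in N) 3.845e-07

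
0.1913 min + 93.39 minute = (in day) 0.06499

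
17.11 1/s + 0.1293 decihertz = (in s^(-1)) 17.12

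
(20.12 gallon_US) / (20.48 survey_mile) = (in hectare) 2.311e-10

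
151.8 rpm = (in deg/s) 910.8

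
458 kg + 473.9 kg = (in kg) 931.9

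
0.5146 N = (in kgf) 0.05247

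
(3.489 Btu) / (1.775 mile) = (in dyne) 1.289e+05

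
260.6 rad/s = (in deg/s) 1.493e+04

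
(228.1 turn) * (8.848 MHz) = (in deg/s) 7.266e+11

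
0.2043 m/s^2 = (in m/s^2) 0.2043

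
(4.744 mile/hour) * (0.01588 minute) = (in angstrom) 2.021e+10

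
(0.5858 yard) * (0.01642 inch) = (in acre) 5.52e-08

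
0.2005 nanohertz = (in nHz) 0.2005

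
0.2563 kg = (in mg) 2.563e+05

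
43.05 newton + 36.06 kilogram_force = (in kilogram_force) 40.45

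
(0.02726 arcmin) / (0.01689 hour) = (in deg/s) 7.472e-06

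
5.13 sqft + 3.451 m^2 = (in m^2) 3.928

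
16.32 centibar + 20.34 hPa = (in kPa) 18.35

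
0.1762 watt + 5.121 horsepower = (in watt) 3819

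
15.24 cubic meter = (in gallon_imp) 3352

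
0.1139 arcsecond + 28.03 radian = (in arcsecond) 5.782e+06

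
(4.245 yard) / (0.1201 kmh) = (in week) 0.0001924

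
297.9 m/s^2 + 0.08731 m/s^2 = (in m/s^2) 298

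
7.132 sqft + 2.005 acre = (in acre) 2.005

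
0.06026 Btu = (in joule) 63.58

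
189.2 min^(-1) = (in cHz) 315.3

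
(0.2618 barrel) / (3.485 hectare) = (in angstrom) 1.194e+04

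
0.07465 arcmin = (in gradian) 0.001382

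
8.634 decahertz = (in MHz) 8.634e-05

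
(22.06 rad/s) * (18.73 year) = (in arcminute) 4.479e+13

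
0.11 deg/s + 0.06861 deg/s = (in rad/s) 0.003117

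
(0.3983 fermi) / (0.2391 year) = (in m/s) 5.282e-23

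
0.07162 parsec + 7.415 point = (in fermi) 2.21e+30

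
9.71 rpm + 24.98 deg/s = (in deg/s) 83.24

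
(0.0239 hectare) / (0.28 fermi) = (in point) 2.42e+21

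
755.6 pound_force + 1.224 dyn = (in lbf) 755.6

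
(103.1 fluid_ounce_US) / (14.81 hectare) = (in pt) 5.836e-05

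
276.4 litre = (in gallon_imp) 60.8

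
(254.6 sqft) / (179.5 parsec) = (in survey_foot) 1.401e-17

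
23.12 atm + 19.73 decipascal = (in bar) 23.43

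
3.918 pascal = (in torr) 0.02939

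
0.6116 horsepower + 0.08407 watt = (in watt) 456.2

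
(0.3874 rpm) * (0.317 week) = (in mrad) 7.778e+06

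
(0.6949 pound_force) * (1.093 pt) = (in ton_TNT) 2.849e-13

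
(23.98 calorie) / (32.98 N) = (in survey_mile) 0.00189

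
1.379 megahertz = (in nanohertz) 1.379e+15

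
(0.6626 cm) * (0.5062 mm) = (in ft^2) 3.61e-05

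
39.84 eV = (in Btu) 6.05e-21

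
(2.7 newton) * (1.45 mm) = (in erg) 3.915e+04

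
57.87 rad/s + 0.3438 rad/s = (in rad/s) 58.21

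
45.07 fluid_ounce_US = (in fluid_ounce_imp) 46.91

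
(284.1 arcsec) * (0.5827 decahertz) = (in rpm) 0.07664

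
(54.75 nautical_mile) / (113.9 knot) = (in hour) 0.4807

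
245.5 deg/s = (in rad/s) 4.285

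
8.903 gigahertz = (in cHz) 8.903e+11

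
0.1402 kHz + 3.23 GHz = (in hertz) 3.23e+09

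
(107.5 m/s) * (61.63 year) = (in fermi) 2.089e+26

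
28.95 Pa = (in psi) 0.004199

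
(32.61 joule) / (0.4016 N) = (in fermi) 8.12e+16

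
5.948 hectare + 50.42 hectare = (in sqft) 6.067e+06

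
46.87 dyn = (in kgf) 4.779e-05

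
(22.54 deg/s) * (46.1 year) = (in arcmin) 1.966e+12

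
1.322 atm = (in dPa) 1.34e+06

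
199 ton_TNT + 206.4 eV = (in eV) 5.197e+30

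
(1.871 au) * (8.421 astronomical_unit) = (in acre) 8.713e+19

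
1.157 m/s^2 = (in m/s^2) 1.157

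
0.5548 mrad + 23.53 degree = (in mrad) 411.2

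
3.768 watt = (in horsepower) 0.005053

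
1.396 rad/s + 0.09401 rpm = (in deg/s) 80.55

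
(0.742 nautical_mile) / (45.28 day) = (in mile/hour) 0.0007857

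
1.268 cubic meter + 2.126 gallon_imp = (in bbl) 8.036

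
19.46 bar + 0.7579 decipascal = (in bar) 19.46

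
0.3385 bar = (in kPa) 33.85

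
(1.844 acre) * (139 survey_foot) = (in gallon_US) 8.352e+07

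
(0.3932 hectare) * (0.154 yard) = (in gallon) 1.463e+05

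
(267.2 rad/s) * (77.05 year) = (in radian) 6.493e+11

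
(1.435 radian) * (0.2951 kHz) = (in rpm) 4044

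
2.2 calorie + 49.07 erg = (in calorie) 2.2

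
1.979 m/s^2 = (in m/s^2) 1.979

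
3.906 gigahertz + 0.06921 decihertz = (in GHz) 3.906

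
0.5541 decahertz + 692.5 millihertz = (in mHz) 6234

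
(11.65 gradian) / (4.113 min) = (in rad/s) 0.0007415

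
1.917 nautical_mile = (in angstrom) 3.55e+13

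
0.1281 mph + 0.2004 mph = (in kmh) 0.5287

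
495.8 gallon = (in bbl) 11.8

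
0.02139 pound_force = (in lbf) 0.02139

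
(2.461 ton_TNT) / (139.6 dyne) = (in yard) 8.066e+12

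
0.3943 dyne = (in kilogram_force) 4.021e-07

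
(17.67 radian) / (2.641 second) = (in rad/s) 6.691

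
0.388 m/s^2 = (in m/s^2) 0.388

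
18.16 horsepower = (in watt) 1.354e+04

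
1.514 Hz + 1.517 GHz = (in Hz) 1.517e+09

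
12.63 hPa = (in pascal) 1263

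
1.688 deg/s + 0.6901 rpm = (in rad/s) 0.1017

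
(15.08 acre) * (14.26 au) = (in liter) 1.302e+20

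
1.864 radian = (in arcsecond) 3.845e+05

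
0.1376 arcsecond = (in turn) 1.062e-07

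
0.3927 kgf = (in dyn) 3.851e+05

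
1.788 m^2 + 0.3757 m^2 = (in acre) 0.0005347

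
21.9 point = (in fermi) 7.726e+12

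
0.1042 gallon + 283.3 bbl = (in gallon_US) 1.19e+04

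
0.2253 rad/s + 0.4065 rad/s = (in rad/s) 0.6318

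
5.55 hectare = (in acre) 13.71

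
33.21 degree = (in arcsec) 1.196e+05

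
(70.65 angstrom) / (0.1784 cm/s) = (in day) 4.584e-11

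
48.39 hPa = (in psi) 0.7018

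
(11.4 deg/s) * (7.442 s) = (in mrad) 1481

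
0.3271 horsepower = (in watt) 243.9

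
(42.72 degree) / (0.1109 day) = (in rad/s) 7.782e-05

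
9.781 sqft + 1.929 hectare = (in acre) 4.767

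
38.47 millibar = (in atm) 0.03797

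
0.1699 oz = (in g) 4.817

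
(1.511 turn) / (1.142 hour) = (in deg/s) 0.1323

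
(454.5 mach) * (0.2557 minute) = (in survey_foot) 7.79e+06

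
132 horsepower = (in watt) 9.843e+04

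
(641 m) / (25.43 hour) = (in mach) 2.056e-05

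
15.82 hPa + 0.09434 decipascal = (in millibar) 15.82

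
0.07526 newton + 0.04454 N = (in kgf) 0.01222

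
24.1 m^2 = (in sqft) 259.4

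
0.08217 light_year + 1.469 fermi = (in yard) 8.502e+14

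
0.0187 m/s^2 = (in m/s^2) 0.0187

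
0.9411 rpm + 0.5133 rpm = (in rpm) 1.454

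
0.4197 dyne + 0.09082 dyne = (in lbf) 1.148e-06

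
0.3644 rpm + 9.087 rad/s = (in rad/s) 9.125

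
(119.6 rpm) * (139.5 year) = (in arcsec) 1.136e+16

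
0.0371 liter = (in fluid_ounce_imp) 1.306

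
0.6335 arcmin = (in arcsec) 38.01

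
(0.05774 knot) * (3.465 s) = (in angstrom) 1.029e+09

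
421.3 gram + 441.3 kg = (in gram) 4.417e+05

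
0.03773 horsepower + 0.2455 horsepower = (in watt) 211.2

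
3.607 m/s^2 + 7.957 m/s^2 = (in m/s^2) 11.56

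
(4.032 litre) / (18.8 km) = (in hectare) 2.145e-11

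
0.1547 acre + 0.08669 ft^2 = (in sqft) 6739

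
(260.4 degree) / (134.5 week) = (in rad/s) 5.587e-08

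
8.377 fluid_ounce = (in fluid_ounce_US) 8.377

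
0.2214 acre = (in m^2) 896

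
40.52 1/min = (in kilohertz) 0.0006753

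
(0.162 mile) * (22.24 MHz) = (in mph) 1.297e+10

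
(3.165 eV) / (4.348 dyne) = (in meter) 1.166e-14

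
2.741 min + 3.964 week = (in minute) 3.996e+04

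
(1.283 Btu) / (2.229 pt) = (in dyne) 1.721e+11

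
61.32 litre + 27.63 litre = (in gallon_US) 23.5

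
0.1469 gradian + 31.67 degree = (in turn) 0.08834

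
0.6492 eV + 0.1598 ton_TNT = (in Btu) 6.337e+05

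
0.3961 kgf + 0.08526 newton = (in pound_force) 0.8924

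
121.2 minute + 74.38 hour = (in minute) 4584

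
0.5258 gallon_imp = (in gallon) 0.6315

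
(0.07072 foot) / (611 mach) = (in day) 1.199e-12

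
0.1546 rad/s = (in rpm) 1.476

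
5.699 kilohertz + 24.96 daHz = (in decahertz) 594.9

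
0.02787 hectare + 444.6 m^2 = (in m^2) 723.3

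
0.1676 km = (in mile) 0.1041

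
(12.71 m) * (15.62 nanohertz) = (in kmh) 7.147e-07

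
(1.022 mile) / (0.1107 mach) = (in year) 1.384e-06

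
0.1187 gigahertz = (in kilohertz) 1.187e+05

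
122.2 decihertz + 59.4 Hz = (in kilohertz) 0.07162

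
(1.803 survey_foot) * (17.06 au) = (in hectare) 1.403e+08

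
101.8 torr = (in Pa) 1.357e+04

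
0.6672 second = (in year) 2.116e-08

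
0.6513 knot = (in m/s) 0.3351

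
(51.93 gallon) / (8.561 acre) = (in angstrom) 5.674e+04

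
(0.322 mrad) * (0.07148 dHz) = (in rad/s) 2.302e-06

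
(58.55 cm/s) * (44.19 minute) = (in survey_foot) 5093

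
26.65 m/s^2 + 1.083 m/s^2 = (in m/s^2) 27.73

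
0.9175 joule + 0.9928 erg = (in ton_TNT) 2.193e-10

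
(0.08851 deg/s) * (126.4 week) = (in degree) 6.766e+06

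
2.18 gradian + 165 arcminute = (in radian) 0.08224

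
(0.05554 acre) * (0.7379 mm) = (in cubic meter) 0.1659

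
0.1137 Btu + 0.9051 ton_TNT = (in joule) 3.787e+09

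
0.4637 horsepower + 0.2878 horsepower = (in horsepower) 0.7515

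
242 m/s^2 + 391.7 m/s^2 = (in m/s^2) 633.7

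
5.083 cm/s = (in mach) 0.0001493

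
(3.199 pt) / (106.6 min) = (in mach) 5.182e-10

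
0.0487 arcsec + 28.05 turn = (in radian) 176.2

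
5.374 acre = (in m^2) 2.175e+04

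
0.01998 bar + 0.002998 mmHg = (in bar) 0.01998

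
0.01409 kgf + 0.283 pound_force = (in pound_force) 0.3141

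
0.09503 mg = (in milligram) 0.09503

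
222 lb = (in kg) 100.7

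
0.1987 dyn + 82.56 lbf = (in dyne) 3.672e+07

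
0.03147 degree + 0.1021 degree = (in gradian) 0.1484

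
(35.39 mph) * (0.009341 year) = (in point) 1.321e+10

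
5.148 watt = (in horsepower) 0.006904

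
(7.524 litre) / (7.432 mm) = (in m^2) 1.012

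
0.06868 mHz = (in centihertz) 0.006868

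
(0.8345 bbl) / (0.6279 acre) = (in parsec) 1.692e-21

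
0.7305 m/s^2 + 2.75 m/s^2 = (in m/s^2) 3.481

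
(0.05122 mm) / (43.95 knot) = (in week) 3.746e-12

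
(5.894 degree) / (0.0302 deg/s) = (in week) 0.0003227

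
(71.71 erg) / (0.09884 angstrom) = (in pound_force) 1.631e+05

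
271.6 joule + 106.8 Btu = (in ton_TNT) 2.7e-05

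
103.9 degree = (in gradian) 115.4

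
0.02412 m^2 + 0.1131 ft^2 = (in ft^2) 0.3727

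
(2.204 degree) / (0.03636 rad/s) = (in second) 1.058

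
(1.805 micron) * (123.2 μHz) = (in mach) 6.531e-13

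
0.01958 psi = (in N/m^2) 135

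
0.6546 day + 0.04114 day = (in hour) 16.7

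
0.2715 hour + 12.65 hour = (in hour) 12.92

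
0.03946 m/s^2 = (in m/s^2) 0.03946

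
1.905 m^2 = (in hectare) 0.0001905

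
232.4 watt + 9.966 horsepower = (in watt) 7664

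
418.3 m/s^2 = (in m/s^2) 418.3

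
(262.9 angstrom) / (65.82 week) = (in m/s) 6.604e-16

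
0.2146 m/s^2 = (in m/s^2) 0.2146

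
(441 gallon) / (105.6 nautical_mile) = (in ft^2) 9.188e-05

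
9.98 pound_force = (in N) 44.39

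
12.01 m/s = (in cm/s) 1201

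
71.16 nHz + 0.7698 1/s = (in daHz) 0.07698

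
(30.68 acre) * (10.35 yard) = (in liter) 1.175e+09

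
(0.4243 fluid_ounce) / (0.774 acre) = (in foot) 1.314e-08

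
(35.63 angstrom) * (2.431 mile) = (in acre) 3.445e-09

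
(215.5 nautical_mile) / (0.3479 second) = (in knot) 2.23e+06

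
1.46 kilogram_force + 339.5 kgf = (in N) 3344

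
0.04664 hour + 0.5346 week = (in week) 0.5349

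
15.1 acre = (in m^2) 6.111e+04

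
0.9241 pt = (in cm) 0.0326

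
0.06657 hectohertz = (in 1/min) 399.4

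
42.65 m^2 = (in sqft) 459.1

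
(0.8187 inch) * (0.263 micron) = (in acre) 1.351e-12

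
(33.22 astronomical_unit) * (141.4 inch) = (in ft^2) 1.921e+14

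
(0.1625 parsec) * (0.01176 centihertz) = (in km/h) 2.123e+12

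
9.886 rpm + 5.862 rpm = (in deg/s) 94.49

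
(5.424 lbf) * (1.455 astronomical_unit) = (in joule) 5.252e+12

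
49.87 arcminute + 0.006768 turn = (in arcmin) 196.1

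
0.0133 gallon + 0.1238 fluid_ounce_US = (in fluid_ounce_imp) 1.901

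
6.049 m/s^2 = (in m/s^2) 6.049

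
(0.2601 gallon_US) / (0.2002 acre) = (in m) 1.215e-06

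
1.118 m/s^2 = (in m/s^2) 1.118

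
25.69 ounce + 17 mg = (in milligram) 7.283e+05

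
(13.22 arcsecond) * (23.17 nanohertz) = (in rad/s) 1.485e-12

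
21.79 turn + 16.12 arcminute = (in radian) 136.9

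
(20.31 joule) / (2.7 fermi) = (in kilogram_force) 7.671e+14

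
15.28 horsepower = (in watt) 1.139e+04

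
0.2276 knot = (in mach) 0.0003439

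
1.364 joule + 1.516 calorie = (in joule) 7.707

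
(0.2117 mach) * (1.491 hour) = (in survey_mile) 240.4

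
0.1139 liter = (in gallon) 0.03009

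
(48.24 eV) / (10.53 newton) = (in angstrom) 7.34e-09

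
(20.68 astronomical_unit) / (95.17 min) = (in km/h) 1.95e+09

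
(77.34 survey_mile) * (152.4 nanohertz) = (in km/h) 0.06829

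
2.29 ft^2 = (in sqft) 2.29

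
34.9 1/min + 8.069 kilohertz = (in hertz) 8070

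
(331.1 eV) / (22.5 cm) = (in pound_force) 5.3e-17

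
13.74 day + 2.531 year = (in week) 133.9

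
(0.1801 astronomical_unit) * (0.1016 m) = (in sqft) 2.946e+10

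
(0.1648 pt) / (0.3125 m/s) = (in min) 3.101e-06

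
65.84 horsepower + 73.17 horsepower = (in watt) 1.037e+05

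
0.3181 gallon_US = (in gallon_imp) 0.2649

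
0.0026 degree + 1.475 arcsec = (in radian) 5.253e-05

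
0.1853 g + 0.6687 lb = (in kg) 0.3035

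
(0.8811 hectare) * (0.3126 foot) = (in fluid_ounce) 2.839e+07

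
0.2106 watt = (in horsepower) 0.0002824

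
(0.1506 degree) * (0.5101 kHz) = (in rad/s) 1.341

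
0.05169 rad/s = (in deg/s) 2.962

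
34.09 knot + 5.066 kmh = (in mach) 0.05564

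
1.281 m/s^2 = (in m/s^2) 1.281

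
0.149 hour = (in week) 0.0008869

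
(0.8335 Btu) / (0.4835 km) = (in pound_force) 0.4089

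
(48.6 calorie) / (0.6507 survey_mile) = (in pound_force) 0.04365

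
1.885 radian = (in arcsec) 3.888e+05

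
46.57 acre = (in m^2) 1.885e+05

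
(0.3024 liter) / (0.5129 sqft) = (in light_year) 6.708e-19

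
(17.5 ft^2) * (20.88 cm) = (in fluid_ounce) 1.148e+04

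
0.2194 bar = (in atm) 0.2165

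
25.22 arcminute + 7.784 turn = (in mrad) 4.892e+04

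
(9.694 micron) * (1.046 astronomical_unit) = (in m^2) 1.517e+06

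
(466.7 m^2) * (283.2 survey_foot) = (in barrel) 2.534e+05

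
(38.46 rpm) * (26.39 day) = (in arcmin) 3.157e+10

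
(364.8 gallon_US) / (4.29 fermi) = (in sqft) 3.465e+15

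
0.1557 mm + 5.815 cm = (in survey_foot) 0.1913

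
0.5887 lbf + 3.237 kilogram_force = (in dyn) 3.436e+06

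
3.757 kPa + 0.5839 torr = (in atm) 0.03785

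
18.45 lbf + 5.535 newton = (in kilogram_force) 8.933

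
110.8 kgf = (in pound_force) 244.3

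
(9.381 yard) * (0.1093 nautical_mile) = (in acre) 0.4291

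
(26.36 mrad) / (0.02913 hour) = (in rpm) 0.0024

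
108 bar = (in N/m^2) 1.08e+07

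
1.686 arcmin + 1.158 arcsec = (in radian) 0.0004961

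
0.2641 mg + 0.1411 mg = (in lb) 8.933e-07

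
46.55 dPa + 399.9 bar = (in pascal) 3.999e+07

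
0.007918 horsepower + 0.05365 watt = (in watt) 5.958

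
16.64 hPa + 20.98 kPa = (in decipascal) 2.264e+05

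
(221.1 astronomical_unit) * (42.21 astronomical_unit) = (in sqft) 2.248e+27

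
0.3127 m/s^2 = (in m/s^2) 0.3127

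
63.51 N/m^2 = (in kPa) 0.06351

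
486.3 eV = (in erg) 7.791e-10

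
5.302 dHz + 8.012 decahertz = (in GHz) 8.065e-08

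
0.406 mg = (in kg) 4.06e-07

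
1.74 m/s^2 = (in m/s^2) 1.74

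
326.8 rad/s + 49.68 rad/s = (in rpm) 3595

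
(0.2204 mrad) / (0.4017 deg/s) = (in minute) 0.0005239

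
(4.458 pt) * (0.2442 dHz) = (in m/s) 3.84e-05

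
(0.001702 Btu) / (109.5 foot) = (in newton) 0.0538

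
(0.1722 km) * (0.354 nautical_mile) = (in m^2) 1.129e+05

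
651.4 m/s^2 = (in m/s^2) 651.4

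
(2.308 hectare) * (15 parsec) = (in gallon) 2.822e+24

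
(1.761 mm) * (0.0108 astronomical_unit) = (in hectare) 284.5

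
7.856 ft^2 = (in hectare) 7.298e-05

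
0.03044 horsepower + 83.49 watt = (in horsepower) 0.1424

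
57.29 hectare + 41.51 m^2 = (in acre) 141.6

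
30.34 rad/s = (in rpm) 289.7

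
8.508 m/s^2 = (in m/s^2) 8.508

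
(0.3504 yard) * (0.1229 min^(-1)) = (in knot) 0.001276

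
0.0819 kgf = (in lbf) 0.1806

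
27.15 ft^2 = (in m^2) 2.522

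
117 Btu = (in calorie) 2.95e+04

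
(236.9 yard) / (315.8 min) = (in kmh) 0.04116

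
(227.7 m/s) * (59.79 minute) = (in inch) 3.216e+07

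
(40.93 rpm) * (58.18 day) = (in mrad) 2.155e+10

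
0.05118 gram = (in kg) 5.118e-05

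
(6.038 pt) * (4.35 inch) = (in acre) 5.816e-08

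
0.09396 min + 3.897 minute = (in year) 7.593e-06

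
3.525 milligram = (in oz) 0.0001243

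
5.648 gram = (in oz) 0.1992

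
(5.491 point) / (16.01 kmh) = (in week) 7.202e-10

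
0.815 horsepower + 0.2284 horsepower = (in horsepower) 1.043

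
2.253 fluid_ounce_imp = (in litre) 0.06401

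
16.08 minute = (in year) 3.059e-05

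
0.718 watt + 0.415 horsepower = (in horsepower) 0.416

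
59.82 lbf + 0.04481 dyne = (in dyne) 2.661e+07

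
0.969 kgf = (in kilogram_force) 0.969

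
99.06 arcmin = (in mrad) 28.82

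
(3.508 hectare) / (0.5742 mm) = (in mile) 3.796e+04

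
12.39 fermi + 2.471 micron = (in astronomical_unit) 1.652e-17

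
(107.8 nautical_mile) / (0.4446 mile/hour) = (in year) 0.03185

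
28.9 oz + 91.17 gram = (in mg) 9.105e+05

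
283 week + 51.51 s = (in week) 283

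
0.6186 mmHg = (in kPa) 0.08247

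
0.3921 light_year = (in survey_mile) 2.305e+12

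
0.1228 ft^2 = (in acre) 2.819e-06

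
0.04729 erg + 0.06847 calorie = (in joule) 0.2865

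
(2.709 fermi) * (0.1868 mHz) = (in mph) 1.132e-18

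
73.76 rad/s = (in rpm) 704.4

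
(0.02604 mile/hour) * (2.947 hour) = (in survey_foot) 405.2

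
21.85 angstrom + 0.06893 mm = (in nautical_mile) 3.722e-08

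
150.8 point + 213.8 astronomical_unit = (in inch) 1.259e+15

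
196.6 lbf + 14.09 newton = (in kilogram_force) 90.61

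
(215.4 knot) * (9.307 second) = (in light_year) 1.09e-13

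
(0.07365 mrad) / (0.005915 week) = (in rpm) 1.966e-07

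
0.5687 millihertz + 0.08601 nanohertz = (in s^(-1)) 0.0005687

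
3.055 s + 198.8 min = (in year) 0.0003783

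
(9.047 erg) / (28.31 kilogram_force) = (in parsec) 1.056e-25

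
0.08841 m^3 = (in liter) 88.41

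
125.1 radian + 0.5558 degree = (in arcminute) 4.301e+05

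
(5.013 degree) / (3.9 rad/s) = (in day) 2.597e-07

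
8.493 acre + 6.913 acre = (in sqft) 6.711e+05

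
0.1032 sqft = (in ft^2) 0.1032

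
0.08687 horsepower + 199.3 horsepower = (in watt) 1.487e+05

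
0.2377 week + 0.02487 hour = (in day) 1.665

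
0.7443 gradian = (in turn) 0.001861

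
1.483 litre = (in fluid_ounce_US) 50.15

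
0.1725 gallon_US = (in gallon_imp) 0.1436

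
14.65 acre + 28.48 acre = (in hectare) 17.45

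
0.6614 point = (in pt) 0.6614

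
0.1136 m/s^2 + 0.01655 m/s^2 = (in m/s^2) 0.1302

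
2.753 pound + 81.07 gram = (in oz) 46.91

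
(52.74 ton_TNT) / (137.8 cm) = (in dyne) 1.601e+16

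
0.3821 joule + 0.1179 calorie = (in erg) 8.754e+06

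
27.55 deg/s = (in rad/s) 0.4808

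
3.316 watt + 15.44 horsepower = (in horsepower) 15.44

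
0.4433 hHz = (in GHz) 4.433e-08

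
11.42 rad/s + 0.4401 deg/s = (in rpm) 109.1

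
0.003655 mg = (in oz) 1.289e-07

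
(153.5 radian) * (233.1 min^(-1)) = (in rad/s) 596.3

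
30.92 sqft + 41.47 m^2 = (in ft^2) 477.3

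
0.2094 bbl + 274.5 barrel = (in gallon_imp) 9607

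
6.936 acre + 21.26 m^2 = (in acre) 6.941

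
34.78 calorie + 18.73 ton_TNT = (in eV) 4.891e+29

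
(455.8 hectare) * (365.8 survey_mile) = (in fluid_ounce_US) 9.073e+16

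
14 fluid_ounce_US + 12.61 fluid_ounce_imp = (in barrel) 0.004858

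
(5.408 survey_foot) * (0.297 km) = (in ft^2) 5270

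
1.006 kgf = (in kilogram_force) 1.006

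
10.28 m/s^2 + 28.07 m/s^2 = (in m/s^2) 38.35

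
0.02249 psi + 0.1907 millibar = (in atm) 0.001719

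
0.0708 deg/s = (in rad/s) 0.001236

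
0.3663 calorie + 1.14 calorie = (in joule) 6.302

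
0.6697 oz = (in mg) 1.899e+04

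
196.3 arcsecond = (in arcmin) 3.272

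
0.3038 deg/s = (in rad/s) 0.005302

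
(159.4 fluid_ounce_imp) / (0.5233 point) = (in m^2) 24.53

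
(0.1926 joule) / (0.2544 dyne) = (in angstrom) 7.571e+14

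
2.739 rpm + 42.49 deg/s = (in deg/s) 58.92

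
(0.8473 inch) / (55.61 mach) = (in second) 1.137e-06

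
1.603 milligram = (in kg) 1.603e-06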